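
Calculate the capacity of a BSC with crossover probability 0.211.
0.2566 bits

For a binary symmetric channel (BSC) with error probability p:
Capacity C = 1 - H(p) bits per symbol

where H(p) = -p log₂(p) - (1-p) log₂(1-p) is the binary entropy function.

H(0.211) = 0.7434 bits
C = 1 - 0.7434 = 0.2566 bits per symbol

This means we can reliably transmit up to 0.2566 bits of information per channel use.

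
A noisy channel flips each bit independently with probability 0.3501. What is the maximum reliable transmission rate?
0.0658 bits

For a binary symmetric channel (BSC) with error probability p:
Capacity C = 1 - H(p) bits per symbol

where H(p) = -p log₂(p) - (1-p) log₂(1-p) is the binary entropy function.

H(0.3501) = 0.9342 bits
C = 1 - 0.9342 = 0.0658 bits per symbol

This means we can reliably transmit up to 0.0658 bits of information per channel use.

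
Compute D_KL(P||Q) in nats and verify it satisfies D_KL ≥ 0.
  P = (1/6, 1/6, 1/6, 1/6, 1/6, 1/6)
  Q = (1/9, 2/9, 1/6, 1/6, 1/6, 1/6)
0.0196 nats

KL divergence satisfies the Gibbs inequality: D_KL(P||Q) ≥ 0 for all distributions P, Q.

D_KL(P||Q) = Σ p(x) log(p(x)/q(x))
Term by term:
  x=0: 1/6 × log_e[(1/6)/(1/9)] = 0.0676
  x=1: 1/6 × log_e[(1/6)/(2/9)] = -0.0479
  x=2: 1/6 × log_e[(1/6)/(1/6)] = 0.0000
  x=3: 1/6 × log_e[(1/6)/(1/6)] = 0.0000
  x=4: 1/6 × log_e[(1/6)/(1/6)] = 0.0000
  x=5: 1/6 × log_e[(1/6)/(1/6)] = 0.0000
D_KL(P||Q) = 0.0196 nats

D_KL(P||Q) = 0.0196 ≥ 0 ✓

This non-negativity is a fundamental property: relative entropy cannot be negative because it measures how different Q is from P.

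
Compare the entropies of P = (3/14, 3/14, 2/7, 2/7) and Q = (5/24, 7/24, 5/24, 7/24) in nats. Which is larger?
P

Computing entropies in nats:
H(P) = 1.3761
H(Q) = 1.3723

Distribution P has higher entropy.

Intuition: The distribution closer to uniform (more spread out) has higher entropy.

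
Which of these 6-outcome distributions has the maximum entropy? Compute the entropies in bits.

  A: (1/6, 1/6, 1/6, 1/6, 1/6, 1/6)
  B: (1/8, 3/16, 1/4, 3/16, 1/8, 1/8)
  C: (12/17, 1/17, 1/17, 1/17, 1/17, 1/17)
A

For a discrete distribution over n outcomes, entropy is maximized by the uniform distribution.

Computing entropies:
H(A) = 2.5850 bits
H(B) = 2.5306 bits
H(C) = 1.5569 bits

The uniform distribution (where all probabilities equal 1/6) achieves the maximum entropy of log_2(6) = 2.5850 bits.

Distribution A has the highest entropy.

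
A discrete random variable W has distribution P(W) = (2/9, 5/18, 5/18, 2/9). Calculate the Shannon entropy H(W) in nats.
1.3801 nats

Shannon entropy is H(X) = -Σ p(x) log p(x).

For P = (2/9, 5/18, 5/18, 2/9):
H = -2/9 × log_e(2/9) -5/18 × log_e(5/18) -5/18 × log_e(5/18) -2/9 × log_e(2/9)
H = 1.3801 nats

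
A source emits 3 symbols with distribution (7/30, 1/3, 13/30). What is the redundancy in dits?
0.0132 dits

Redundancy measures how far a source is from maximum entropy:
R = H_max - H(X)

Maximum entropy for 3 symbols: H_max = log_10(3) = 0.4771 dits
Actual entropy: H(X) = 0.4639 dits
Redundancy: R = 0.4771 - 0.4639 = 0.0132 dits

This redundancy represents potential for compression: the source could be compressed by 0.0132 dits per symbol.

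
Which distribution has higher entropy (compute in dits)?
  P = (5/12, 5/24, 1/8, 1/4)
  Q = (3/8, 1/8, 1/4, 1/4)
Q

Computing entropies in dits:
H(P) = 0.5637
H(Q) = 0.5737

Distribution Q has higher entropy.

Intuition: The distribution closer to uniform (more spread out) has higher entropy.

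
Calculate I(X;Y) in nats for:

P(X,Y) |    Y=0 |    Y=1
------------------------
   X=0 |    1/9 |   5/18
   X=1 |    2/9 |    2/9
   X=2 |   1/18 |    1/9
0.0214 nats

Mutual information: I(X;Y) = H(X) + H(Y) - H(X,Y)

Marginals:
P(X) = (7/18, 4/9, 1/6), H(X) = 1.0263 nats
P(Y) = (7/18, 11/18), H(Y) = 0.6682 nats

Joint entropy: H(X,Y) = 1.6731 nats

I(X;Y) = 1.0263 + 0.6682 - 1.6731 = 0.0214 nats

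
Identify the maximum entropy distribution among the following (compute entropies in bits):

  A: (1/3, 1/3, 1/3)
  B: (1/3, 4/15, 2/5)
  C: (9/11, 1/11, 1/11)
A

For a discrete distribution over n outcomes, entropy is maximized by the uniform distribution.

Computing entropies:
H(A) = 1.5850 bits
H(B) = 1.5656 bits
H(C) = 0.8659 bits

The uniform distribution (where all probabilities equal 1/3) achieves the maximum entropy of log_2(3) = 1.5850 bits.

Distribution A has the highest entropy.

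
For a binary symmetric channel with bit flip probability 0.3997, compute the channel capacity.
0.0292 bits

For a binary symmetric channel (BSC) with error probability p:
Capacity C = 1 - H(p) bits per symbol

where H(p) = -p log₂(p) - (1-p) log₂(1-p) is the binary entropy function.

H(0.3997) = 0.9708 bits
C = 1 - 0.9708 = 0.0292 bits per symbol

This means we can reliably transmit up to 0.0292 bits of information per channel use.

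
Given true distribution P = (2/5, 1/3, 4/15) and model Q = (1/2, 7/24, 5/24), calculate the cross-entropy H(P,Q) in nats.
1.1063 nats

Cross-entropy: H(P,Q) = -Σ p(x) log q(x)

Alternatively: H(P,Q) = H(P) + D_KL(P||Q)
H(P) = 1.0852 nats
D_KL(P||Q) = 0.0211 nats

H(P,Q) = 1.0852 + 0.0211 = 1.1063 nats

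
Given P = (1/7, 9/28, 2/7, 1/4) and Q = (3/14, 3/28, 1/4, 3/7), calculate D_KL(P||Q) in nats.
0.1986 nats

KL divergence: D_KL(P||Q) = Σ p(x) log(p(x)/q(x))

Computing term by term:
  x=0: 1/7 × log_e[(1/7)/(3/14)] = 1/7 × -0.4055 = -0.0579
  x=1: 9/28 × log_e[(9/28)/(3/28)] = 9/28 × 1.0986 = 0.3531
  x=2: 2/7 × log_e[(2/7)/(1/4)] = 2/7 × 0.1335 = 0.0382
  x=3: 1/4 × log_e[(1/4)/(3/7)] = 1/4 × -0.5390 = -0.1347

D_KL(P||Q) = 0.1986 nats

Note: KL divergence is always non-negative and equals 0 iff P = Q.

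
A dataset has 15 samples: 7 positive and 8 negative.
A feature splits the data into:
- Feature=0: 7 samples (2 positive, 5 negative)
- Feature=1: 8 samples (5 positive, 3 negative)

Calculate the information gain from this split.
0.0850 bits

Information Gain = H(Y) - H(Y|Feature)

Before split:
P(positive) = 7/15 = 0.4667
H(Y) = 0.9968 bits

After split:
Feature=0: H = 0.8631 bits (weight = 7/15)
Feature=1: H = 0.9544 bits (weight = 8/15)
H(Y|Feature) = (7/15)×0.8631 + (8/15)×0.9544 = 0.9118 bits

Information Gain = 0.9968 - 0.9118 = 0.0850 bits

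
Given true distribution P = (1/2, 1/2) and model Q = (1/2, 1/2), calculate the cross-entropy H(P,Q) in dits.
0.3010 dits

Cross-entropy: H(P,Q) = -Σ p(x) log q(x)

Alternatively: H(P,Q) = H(P) + D_KL(P||Q)
H(P) = 0.3010 dits
D_KL(P||Q) = 0.0000 dits

H(P,Q) = 0.3010 + 0.0000 = 0.3010 dits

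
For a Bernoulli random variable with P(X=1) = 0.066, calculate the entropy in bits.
0.3508 bits

The binary entropy function is:
H(p) = -p log(p) - (1-p) log(1-p)

H(0.066) = -0.066 × log_2(0.066) - 0.934 × log_2(0.934)
H(0.066) = 0.3508 bits

Note: Binary entropy is maximized at p=0.5 (H=1 bit) and minimized at p=0 or p=1 (H=0).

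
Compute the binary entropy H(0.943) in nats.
0.2186 nats

The binary entropy function is:
H(p) = -p log(p) - (1-p) log(1-p)

H(0.943) = -0.943 × log_e(0.943) - 0.057 × log_e(0.057)
H(0.943) = 0.2186 nats

Note: Binary entropy is maximized at p=0.5 (H=1 bit) and minimized at p=0 or p=1 (H=0).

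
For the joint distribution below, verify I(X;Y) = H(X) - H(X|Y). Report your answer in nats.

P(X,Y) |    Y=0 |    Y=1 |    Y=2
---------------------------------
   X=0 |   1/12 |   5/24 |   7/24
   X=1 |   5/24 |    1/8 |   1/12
I(X;Y) = 0.0855 nats

Mutual information has multiple equivalent forms:
- I(X;Y) = H(X) - H(X|Y)
- I(X;Y) = H(Y) - H(Y|X)
- I(X;Y) = H(X) + H(Y) - H(X,Y)

Computing all quantities:
H(X) = 0.6792, H(Y) = 1.0934, H(X,Y) = 1.6870
H(X|Y) = 0.5937, H(Y|X) = 1.0079

Verification:
H(X) - H(X|Y) = 0.6792 - 0.5937 = 0.0855
H(Y) - H(Y|X) = 1.0934 - 1.0079 = 0.0855
H(X) + H(Y) - H(X,Y) = 0.6792 + 1.0934 - 1.6870 = 0.0855

All forms give I(X;Y) = 0.0855 nats. ✓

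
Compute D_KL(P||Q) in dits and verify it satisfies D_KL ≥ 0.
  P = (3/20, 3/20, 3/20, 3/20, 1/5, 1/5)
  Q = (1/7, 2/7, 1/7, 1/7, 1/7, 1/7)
0.0260 dits

KL divergence satisfies the Gibbs inequality: D_KL(P||Q) ≥ 0 for all distributions P, Q.

D_KL(P||Q) = Σ p(x) log(p(x)/q(x))
Term by term:
  x=0: 3/20 × log_10[(3/20)/(1/7)] = 0.0032
  x=1: 3/20 × log_10[(3/20)/(2/7)] = -0.0420
  x=2: 3/20 × log_10[(3/20)/(1/7)] = 0.0032
  x=3: 3/20 × log_10[(3/20)/(1/7)] = 0.0032
  x=4: 1/5 × log_10[(1/5)/(1/7)] = 0.0292
  x=5: 1/5 × log_10[(1/5)/(1/7)] = 0.0292
D_KL(P||Q) = 0.0260 dits

D_KL(P||Q) = 0.0260 ≥ 0 ✓

This non-negativity is a fundamental property: relative entropy cannot be negative because it measures how different Q is from P.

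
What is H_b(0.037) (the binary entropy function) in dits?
0.0687 dits

The binary entropy function is:
H(p) = -p log(p) - (1-p) log(1-p)

H(0.037) = -0.037 × log_10(0.037) - 0.963 × log_10(0.963)
H(0.037) = 0.0687 dits

Note: Binary entropy is maximized at p=0.5 (H=1 bit) and minimized at p=0 or p=1 (H=0).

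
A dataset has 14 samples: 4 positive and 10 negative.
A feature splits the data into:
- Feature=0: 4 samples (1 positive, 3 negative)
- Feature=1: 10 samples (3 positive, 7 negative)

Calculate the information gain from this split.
0.0018 bits

Information Gain = H(Y) - H(Y|Feature)

Before split:
P(positive) = 4/14 = 0.2857
H(Y) = 0.8631 bits

After split:
Feature=0: H = 0.8113 bits (weight = 4/14)
Feature=1: H = 0.8813 bits (weight = 10/14)
H(Y|Feature) = (4/14)×0.8113 + (10/14)×0.8813 = 0.8613 bits

Information Gain = 0.8631 - 0.8613 = 0.0018 bits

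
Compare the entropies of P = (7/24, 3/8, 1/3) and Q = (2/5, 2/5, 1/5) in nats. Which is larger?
P

Computing entropies in nats:
H(P) = 1.0934
H(Q) = 1.0549

Distribution P has higher entropy.

Intuition: The distribution closer to uniform (more spread out) has higher entropy.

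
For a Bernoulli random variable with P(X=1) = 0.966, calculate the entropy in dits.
0.0644 dits

The binary entropy function is:
H(p) = -p log(p) - (1-p) log(1-p)

H(0.966) = -0.966 × log_10(0.966) - 0.034 × log_10(0.034)
H(0.966) = 0.0644 dits

Note: Binary entropy is maximized at p=0.5 (H=1 bit) and minimized at p=0 or p=1 (H=0).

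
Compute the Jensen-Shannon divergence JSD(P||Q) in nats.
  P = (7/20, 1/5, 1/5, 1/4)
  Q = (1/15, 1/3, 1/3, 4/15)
0.0698 nats

Jensen-Shannon divergence is:
JSD(P||Q) = 0.5 × D_KL(P||M) + 0.5 × D_KL(Q||M)
where M = 0.5 × (P + Q) is the mixture distribution.

M = 0.5 × (7/20, 1/5, 1/5, 1/4) + 0.5 × (1/15, 1/3, 1/3, 4/15) = (5/24, 4/15, 4/15, 0.258333)

D_KL(P||M) = 0.0583 nats
D_KL(Q||M) = 0.0813 nats

JSD(P||Q) = 0.5 × 0.0583 + 0.5 × 0.0813 = 0.0698 nats

Unlike KL divergence, JSD is symmetric and bounded: 0 ≤ JSD ≤ log(2).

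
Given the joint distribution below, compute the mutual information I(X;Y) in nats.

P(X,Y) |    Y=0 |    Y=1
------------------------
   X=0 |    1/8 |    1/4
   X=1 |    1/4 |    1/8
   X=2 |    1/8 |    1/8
0.0425 nats

Mutual information: I(X;Y) = H(X) + H(Y) - H(X,Y)

Marginals:
P(X) = (3/8, 3/8, 1/4), H(X) = 1.0822 nats
P(Y) = (1/2, 1/2), H(Y) = 0.6931 nats

Joint entropy: H(X,Y) = 1.7329 nats

I(X;Y) = 1.0822 + 0.6931 - 1.7329 = 0.0425 nats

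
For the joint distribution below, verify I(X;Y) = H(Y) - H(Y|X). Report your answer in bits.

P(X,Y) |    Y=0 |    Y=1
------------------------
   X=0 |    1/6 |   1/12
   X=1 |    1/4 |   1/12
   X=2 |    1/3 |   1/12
I(X;Y) = 0.0105 bits

Mutual information has multiple equivalent forms:
- I(X;Y) = H(X) - H(X|Y)
- I(X;Y) = H(Y) - H(Y|X)
- I(X;Y) = H(X) + H(Y) - H(X,Y)

Computing all quantities:
H(X) = 1.5546, H(Y) = 0.8113, H(X,Y) = 2.3554
H(X|Y) = 1.5441, H(Y|X) = 0.8008

Verification:
H(X) - H(X|Y) = 1.5546 - 1.5441 = 0.0105
H(Y) - H(Y|X) = 0.8113 - 0.8008 = 0.0105
H(X) + H(Y) - H(X,Y) = 1.5546 + 0.8113 - 2.3554 = 0.0105

All forms give I(X;Y) = 0.0105 bits. ✓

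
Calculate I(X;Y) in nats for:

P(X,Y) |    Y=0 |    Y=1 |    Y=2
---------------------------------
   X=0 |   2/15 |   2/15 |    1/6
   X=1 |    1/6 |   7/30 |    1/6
0.0068 nats

Mutual information: I(X;Y) = H(X) + H(Y) - H(X,Y)

Marginals:
P(X) = (13/30, 17/30), H(X) = 0.6842 nats
P(Y) = (3/10, 11/30, 1/3), H(Y) = 1.0953 nats

Joint entropy: H(X,Y) = 1.7728 nats

I(X;Y) = 0.6842 + 1.0953 - 1.7728 = 0.0068 nats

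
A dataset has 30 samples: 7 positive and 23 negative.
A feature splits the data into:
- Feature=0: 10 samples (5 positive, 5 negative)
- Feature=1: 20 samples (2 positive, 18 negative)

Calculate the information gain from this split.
0.1378 bits

Information Gain = H(Y) - H(Y|Feature)

Before split:
P(positive) = 7/30 = 0.2333
H(Y) = 0.7838 bits

After split:
Feature=0: H = 1.0000 bits (weight = 10/30)
Feature=1: H = 0.4690 bits (weight = 20/30)
H(Y|Feature) = (10/30)×1.0000 + (20/30)×0.4690 = 0.6460 bits

Information Gain = 0.7838 - 0.6460 = 0.1378 bits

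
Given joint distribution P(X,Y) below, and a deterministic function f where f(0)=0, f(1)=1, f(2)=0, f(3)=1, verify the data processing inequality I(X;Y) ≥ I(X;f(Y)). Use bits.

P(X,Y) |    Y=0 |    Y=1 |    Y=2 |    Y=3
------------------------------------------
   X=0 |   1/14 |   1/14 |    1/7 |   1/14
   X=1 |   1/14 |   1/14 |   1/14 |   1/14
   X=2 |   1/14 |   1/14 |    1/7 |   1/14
I(X;Y) = 0.0150, I(X;f(Y)) = 0.0060, inequality holds: 0.0150 ≥ 0.0060

Data Processing Inequality: For any Markov chain X → Y → Z, we have I(X;Y) ≥ I(X;Z).

Here Z = f(Y) is a deterministic function of Y, forming X → Y → Z.

Original I(X;Y) = 0.0150 bits

After applying f:
P(X,Z) where Z=f(Y):
- P(X,Z=0) = P(X,Y=0) + P(X,Y=2)
- P(X,Z=1) = P(X,Y=1) + P(X,Y=3)

I(X;Z) = I(X;f(Y)) = 0.0060 bits

Verification: 0.0150 ≥ 0.0060 ✓

Information cannot be created by processing; the function f can only lose information about X.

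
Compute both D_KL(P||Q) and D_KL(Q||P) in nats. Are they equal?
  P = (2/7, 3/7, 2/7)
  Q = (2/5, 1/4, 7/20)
D_KL(P||Q) = 0.0769, D_KL(Q||P) = 0.0709

KL divergence is not symmetric: D_KL(P||Q) ≠ D_KL(Q||P) in general.

D_KL(P||Q) = 0.0769 nats
D_KL(Q||P) = 0.0709 nats

No, they are not equal!

This asymmetry is why KL divergence is not a true distance metric.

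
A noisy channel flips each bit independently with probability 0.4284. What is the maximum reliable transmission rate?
0.0148 bits

For a binary symmetric channel (BSC) with error probability p:
Capacity C = 1 - H(p) bits per symbol

where H(p) = -p log₂(p) - (1-p) log₂(1-p) is the binary entropy function.

H(0.4284) = 0.9852 bits
C = 1 - 0.9852 = 0.0148 bits per symbol

This means we can reliably transmit up to 0.0148 bits of information per channel use.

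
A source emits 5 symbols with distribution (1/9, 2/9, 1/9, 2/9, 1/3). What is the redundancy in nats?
0.0865 nats

Redundancy measures how far a source is from maximum entropy:
R = H_max - H(X)

Maximum entropy for 5 symbols: H_max = log_e(5) = 1.6094 nats
Actual entropy: H(X) = 1.5230 nats
Redundancy: R = 1.6094 - 1.5230 = 0.0865 nats

This redundancy represents potential for compression: the source could be compressed by 0.0865 nats per symbol.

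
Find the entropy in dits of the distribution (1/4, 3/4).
0.2442 dits

Shannon entropy is H(X) = -Σ p(x) log p(x).

For P = (1/4, 3/4):
H = -1/4 × log_10(1/4) -3/4 × log_10(3/4)
H = 0.2442 dits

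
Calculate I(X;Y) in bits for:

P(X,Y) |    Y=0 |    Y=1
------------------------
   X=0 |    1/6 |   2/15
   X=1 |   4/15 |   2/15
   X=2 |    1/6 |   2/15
0.0090 bits

Mutual information: I(X;Y) = H(X) + H(Y) - H(X,Y)

Marginals:
P(X) = (3/10, 2/5, 3/10), H(X) = 1.5710 bits
P(Y) = (3/5, 2/5), H(Y) = 0.9710 bits

Joint entropy: H(X,Y) = 2.5329 bits

I(X;Y) = 1.5710 + 0.9710 - 2.5329 = 0.0090 bits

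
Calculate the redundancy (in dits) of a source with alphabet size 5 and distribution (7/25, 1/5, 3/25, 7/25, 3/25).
0.0286 dits

Redundancy measures how far a source is from maximum entropy:
R = H_max - H(X)

Maximum entropy for 5 symbols: H_max = log_10(5) = 0.6990 dits
Actual entropy: H(X) = 0.6704 dits
Redundancy: R = 0.6990 - 0.6704 = 0.0286 dits

This redundancy represents potential for compression: the source could be compressed by 0.0286 dits per symbol.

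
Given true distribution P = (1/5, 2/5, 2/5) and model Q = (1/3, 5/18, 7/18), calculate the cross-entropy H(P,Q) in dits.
0.4820 dits

Cross-entropy: H(P,Q) = -Σ p(x) log q(x)

Alternatively: H(P,Q) = H(P) + D_KL(P||Q)
H(P) = 0.4581 dits
D_KL(P||Q) = 0.0239 dits

H(P,Q) = 0.4581 + 0.0239 = 0.4820 dits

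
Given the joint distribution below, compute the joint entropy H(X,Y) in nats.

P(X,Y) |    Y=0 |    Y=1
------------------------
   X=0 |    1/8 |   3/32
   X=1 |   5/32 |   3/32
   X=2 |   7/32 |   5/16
1.6898 nats

Joint entropy is H(X,Y) = -Σ_{x,y} p(x,y) log p(x,y).

Summing over all non-zero entries:
H(X,Y) = -[1/8·log_e(1/8) + 3/32·log_e(3/32) + 5/32·log_e(5/32) + 3/32·log_e(3/32) + 7/32·log_e(7/32) + 5/16·log_e(5/16)]
H(X,Y) = 1.6898 nats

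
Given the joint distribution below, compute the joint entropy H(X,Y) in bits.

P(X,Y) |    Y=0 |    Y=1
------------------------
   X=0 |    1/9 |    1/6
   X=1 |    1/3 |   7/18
1.8413 bits

Joint entropy is H(X,Y) = -Σ_{x,y} p(x,y) log p(x,y).

Summing over all non-zero entries:
H(X,Y) = -[1/9·log_2(1/9) + 1/6·log_2(1/6) + 1/3·log_2(1/3) + 7/18·log_2(7/18)]
H(X,Y) = 1.8413 bits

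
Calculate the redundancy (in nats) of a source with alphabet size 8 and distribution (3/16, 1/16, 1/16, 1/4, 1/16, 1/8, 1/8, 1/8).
0.1193 nats

Redundancy measures how far a source is from maximum entropy:
R = H_max - H(X)

Maximum entropy for 8 symbols: H_max = log_e(8) = 2.0794 nats
Actual entropy: H(X) = 1.9601 nats
Redundancy: R = 2.0794 - 1.9601 = 0.1193 nats

This redundancy represents potential for compression: the source could be compressed by 0.1193 nats per symbol.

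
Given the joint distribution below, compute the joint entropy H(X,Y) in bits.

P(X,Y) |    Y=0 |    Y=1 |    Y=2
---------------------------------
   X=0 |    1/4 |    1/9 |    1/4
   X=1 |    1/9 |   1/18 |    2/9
2.4183 bits

Joint entropy is H(X,Y) = -Σ_{x,y} p(x,y) log p(x,y).

Summing over all non-zero entries:
H(X,Y) = -[1/4·log_2(1/4) + 1/9·log_2(1/9) + 1/4·log_2(1/4) + 1/9·log_2(1/9) + 1/18·log_2(1/18) + 2/9·log_2(2/9)]
H(X,Y) = 2.4183 bits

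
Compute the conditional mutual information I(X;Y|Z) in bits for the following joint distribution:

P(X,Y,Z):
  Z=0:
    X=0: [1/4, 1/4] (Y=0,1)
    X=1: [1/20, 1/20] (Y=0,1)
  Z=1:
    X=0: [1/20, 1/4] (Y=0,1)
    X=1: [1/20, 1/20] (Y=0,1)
0.0295 bits

Conditional mutual information: I(X;Y|Z) = H(X|Z) + H(Y|Z) - H(X,Y|Z)

H(Z) = 0.9710
H(X,Z) = 1.6855 → H(X|Z) = 0.7145
H(Y,Z) = 1.8955 → H(Y|Z) = 0.9245
H(X,Y,Z) = 2.5805 → H(X,Y|Z) = 1.6095

I(X;Y|Z) = 0.7145 + 0.9245 - 1.6095 = 0.0295 bits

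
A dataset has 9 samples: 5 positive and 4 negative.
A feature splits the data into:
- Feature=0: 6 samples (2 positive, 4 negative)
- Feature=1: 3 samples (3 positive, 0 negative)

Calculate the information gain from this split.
0.3789 bits

Information Gain = H(Y) - H(Y|Feature)

Before split:
P(positive) = 5/9 = 0.5556
H(Y) = 0.9911 bits

After split:
Feature=0: H = 0.9183 bits (weight = 6/9)
Feature=1: H = 0.0000 bits (weight = 3/9)
H(Y|Feature) = (6/9)×0.9183 + (3/9)×0.0000 = 0.6122 bits

Information Gain = 0.9911 - 0.6122 = 0.3789 bits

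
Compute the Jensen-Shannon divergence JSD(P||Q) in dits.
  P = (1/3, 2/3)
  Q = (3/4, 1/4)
0.0392 dits

Jensen-Shannon divergence is:
JSD(P||Q) = 0.5 × D_KL(P||M) + 0.5 × D_KL(Q||M)
where M = 0.5 × (P + Q) is the mixture distribution.

M = 0.5 × (1/3, 2/3) + 0.5 × (3/4, 1/4) = (13/24, 11/24)

D_KL(P||M) = 0.0382 dits
D_KL(Q||M) = 0.0402 dits

JSD(P||Q) = 0.5 × 0.0382 + 0.5 × 0.0402 = 0.0392 dits

Unlike KL divergence, JSD is symmetric and bounded: 0 ≤ JSD ≤ log(2).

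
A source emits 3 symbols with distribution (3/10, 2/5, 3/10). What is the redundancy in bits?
0.0140 bits

Redundancy measures how far a source is from maximum entropy:
R = H_max - H(X)

Maximum entropy for 3 symbols: H_max = log_2(3) = 1.5850 bits
Actual entropy: H(X) = 1.5710 bits
Redundancy: R = 1.5850 - 1.5710 = 0.0140 bits

This redundancy represents potential for compression: the source could be compressed by 0.0140 bits per symbol.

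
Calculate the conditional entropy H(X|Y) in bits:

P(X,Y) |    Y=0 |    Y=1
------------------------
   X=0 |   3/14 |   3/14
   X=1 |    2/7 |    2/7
0.9852 bits

Using the chain rule: H(X|Y) = H(X,Y) - H(Y)

First, compute H(X,Y) = 1.9852 bits

Marginal P(Y) = (1/2, 1/2)
H(Y) = 1.0000 bits

H(X|Y) = H(X,Y) - H(Y) = 1.9852 - 1.0000 = 0.9852 bits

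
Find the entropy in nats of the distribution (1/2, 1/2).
0.6931 nats

Shannon entropy is H(X) = -Σ p(x) log p(x).

For P = (1/2, 1/2):
H = -1/2 × log_e(1/2) -1/2 × log_e(1/2)
H = 0.6931 nats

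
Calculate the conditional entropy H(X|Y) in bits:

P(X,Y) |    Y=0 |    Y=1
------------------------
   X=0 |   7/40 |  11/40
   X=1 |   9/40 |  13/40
0.9925 bits

Using the chain rule: H(X|Y) = H(X,Y) - H(Y)

First, compute H(X,Y) = 1.9634 bits

Marginal P(Y) = (2/5, 3/5)
H(Y) = 0.9710 bits

H(X|Y) = H(X,Y) - H(Y) = 1.9634 - 0.9710 = 0.9925 bits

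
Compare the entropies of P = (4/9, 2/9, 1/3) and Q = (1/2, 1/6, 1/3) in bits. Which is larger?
P

Computing entropies in bits:
H(P) = 1.5305
H(Q) = 1.4591

Distribution P has higher entropy.

Intuition: The distribution closer to uniform (more spread out) has higher entropy.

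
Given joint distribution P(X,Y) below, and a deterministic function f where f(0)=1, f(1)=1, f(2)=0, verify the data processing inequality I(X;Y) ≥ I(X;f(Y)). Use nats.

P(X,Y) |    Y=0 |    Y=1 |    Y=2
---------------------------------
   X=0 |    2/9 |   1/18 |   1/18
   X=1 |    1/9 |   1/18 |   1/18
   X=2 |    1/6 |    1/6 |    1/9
I(X;Y) = 0.0354, I(X;f(Y)) = 0.0046, inequality holds: 0.0354 ≥ 0.0046

Data Processing Inequality: For any Markov chain X → Y → Z, we have I(X;Y) ≥ I(X;Z).

Here Z = f(Y) is a deterministic function of Y, forming X → Y → Z.

Original I(X;Y) = 0.0354 nats

After applying f:
P(X,Z) where Z=f(Y):
- P(X,Z=0) = P(X,Y=2)
- P(X,Z=1) = P(X,Y=0) + P(X,Y=1)

I(X;Z) = I(X;f(Y)) = 0.0046 nats

Verification: 0.0354 ≥ 0.0046 ✓

Information cannot be created by processing; the function f can only lose information about X.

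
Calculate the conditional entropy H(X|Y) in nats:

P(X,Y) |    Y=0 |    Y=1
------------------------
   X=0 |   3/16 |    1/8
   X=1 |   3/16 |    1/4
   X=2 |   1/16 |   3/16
1.0361 nats

Using the chain rule: H(X|Y) = H(X,Y) - H(Y)

First, compute H(X,Y) = 1.7214 nats

Marginal P(Y) = (7/16, 9/16)
H(Y) = 0.6853 nats

H(X|Y) = H(X,Y) - H(Y) = 1.7214 - 0.6853 = 1.0361 nats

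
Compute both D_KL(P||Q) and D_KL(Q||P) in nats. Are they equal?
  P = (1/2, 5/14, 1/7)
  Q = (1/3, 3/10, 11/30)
D_KL(P||Q) = 0.1303, D_KL(Q||P) = 0.1582

KL divergence is not symmetric: D_KL(P||Q) ≠ D_KL(Q||P) in general.

D_KL(P||Q) = 0.1303 nats
D_KL(Q||P) = 0.1582 nats

No, they are not equal!

This asymmetry is why KL divergence is not a true distance metric.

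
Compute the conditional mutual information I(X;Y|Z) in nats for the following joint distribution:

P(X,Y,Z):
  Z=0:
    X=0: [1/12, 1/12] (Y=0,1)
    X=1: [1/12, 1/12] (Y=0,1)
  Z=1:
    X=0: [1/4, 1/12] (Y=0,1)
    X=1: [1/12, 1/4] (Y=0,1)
0.0872 nats

Conditional mutual information: I(X;Y|Z) = H(X|Z) + H(Y|Z) - H(X,Y|Z)

H(Z) = 0.6365
H(X,Z) = 1.3297 → H(X|Z) = 0.6931
H(Y,Z) = 1.3297 → H(Y|Z) = 0.6931
H(X,Y,Z) = 1.9356 → H(X,Y|Z) = 1.2991

I(X;Y|Z) = 0.6931 + 0.6931 - 1.2991 = 0.0872 nats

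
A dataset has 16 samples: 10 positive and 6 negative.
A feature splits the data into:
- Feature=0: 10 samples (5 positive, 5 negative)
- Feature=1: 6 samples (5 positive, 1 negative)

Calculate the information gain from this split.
0.0857 bits

Information Gain = H(Y) - H(Y|Feature)

Before split:
P(positive) = 10/16 = 0.6250
H(Y) = 0.9544 bits

After split:
Feature=0: H = 1.0000 bits (weight = 10/16)
Feature=1: H = 0.6500 bits (weight = 6/16)
H(Y|Feature) = (10/16)×1.0000 + (6/16)×0.6500 = 0.8688 bits

Information Gain = 0.9544 - 0.8688 = 0.0857 bits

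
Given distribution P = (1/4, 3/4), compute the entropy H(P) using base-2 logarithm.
0.8113 bits

Shannon entropy is H(X) = -Σ p(x) log p(x).

For P = (1/4, 3/4):
H = -1/4 × log_2(1/4) -3/4 × log_2(3/4)
H = 0.8113 bits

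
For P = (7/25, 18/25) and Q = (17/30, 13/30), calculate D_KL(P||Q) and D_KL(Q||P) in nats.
D_KL(P||Q) = 0.1682, D_KL(Q||P) = 0.1795

KL divergence is not symmetric: D_KL(P||Q) ≠ D_KL(Q||P) in general.

D_KL(P||Q) = 0.1682 nats
D_KL(Q||P) = 0.1795 nats

No, they are not equal!

This asymmetry is why KL divergence is not a true distance metric.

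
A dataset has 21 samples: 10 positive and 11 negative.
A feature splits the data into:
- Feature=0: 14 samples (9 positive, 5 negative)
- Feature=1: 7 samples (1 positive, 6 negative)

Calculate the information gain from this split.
0.1743 bits

Information Gain = H(Y) - H(Y|Feature)

Before split:
P(positive) = 10/21 = 0.4762
H(Y) = 0.9984 bits

After split:
Feature=0: H = 0.9403 bits (weight = 14/21)
Feature=1: H = 0.5917 bits (weight = 7/21)
H(Y|Feature) = (14/21)×0.9403 + (7/21)×0.5917 = 0.8241 bits

Information Gain = 0.9984 - 0.8241 = 0.1743 bits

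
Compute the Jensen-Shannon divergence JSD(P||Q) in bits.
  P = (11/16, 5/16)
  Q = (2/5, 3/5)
0.0610 bits

Jensen-Shannon divergence is:
JSD(P||Q) = 0.5 × D_KL(P||M) + 0.5 × D_KL(Q||M)
where M = 0.5 × (P + Q) is the mixture distribution.

M = 0.5 × (11/16, 5/16) + 0.5 × (2/5, 3/5) = (0.54375, 0.45625)

D_KL(P||M) = 0.0620 bits
D_KL(Q||M) = 0.0599 bits

JSD(P||Q) = 0.5 × 0.0620 + 0.5 × 0.0599 = 0.0610 bits

Unlike KL divergence, JSD is symmetric and bounded: 0 ≤ JSD ≤ log(2).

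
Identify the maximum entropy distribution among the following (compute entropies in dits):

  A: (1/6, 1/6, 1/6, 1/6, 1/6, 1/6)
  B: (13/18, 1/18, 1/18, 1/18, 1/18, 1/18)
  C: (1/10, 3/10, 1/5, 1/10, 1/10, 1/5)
A

For a discrete distribution over n outcomes, entropy is maximized by the uniform distribution.

Computing entropies:
H(A) = 0.7782 dits
H(B) = 0.4508 dits
H(C) = 0.7365 dits

The uniform distribution (where all probabilities equal 1/6) achieves the maximum entropy of log_10(6) = 0.7782 dits.

Distribution A has the highest entropy.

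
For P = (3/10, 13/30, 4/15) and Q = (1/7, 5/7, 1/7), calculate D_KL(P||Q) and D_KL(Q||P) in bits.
D_KL(P||Q) = 0.2488, D_KL(Q||P) = 0.2335

KL divergence is not symmetric: D_KL(P||Q) ≠ D_KL(Q||P) in general.

D_KL(P||Q) = 0.2488 bits
D_KL(Q||P) = 0.2335 bits

No, they are not equal!

This asymmetry is why KL divergence is not a true distance metric.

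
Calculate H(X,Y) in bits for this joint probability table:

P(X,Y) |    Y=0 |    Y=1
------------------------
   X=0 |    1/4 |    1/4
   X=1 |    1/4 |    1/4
2.0000 bits

Joint entropy is H(X,Y) = -Σ_{x,y} p(x,y) log p(x,y).

Summing over all non-zero entries:
H(X,Y) = -[1/4·log_2(1/4) + 1/4·log_2(1/4) + 1/4·log_2(1/4) + 1/4·log_2(1/4)]
H(X,Y) = 2.0000 bits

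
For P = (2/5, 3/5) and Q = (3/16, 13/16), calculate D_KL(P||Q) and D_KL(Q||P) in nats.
D_KL(P||Q) = 0.1212, D_KL(Q||P) = 0.1043

KL divergence is not symmetric: D_KL(P||Q) ≠ D_KL(Q||P) in general.

D_KL(P||Q) = 0.1212 nats
D_KL(Q||P) = 0.1043 nats

No, they are not equal!

This asymmetry is why KL divergence is not a true distance metric.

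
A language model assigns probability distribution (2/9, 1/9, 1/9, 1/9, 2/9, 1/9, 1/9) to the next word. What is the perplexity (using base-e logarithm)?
6.6138

Perplexity is e^H (or exp(H) for natural log).

First, H = -Σ p log p = 1.8892 nats
Perplexity = e^1.8892 = 6.6138

Interpretation: The model's uncertainty is equivalent to choosing uniformly among 6.6 options.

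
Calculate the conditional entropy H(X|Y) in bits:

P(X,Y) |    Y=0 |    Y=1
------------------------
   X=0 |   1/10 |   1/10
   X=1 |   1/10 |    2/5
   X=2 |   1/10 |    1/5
1.4406 bits

Using the chain rule: H(X|Y) = H(X,Y) - H(Y)

First, compute H(X,Y) = 2.3219 bits

Marginal P(Y) = (3/10, 7/10)
H(Y) = 0.8813 bits

H(X|Y) = H(X,Y) - H(Y) = 2.3219 - 0.8813 = 1.4406 bits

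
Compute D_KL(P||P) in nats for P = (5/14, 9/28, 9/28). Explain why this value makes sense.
0.0000 nats

KL divergence satisfies the Gibbs inequality: D_KL(P||Q) ≥ 0 for all distributions P, Q.

D_KL(P||Q) = Σ p(x) log(p(x)/q(x))
Each term is p(x) × log_e(p(x)/p(x)) = p(x) × log_e(1) = 0, so the sum is 0.
D_KL(P||Q) = 0.0000 nats

When P = Q, the KL divergence is exactly 0, as there is no 'divergence' between identical distributions.

This non-negativity is a fundamental property: relative entropy cannot be negative because it measures how different Q is from P.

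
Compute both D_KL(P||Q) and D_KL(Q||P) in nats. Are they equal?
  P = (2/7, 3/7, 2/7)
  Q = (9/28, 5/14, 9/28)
D_KL(P||Q) = 0.0108, D_KL(Q||P) = 0.0106

KL divergence is not symmetric: D_KL(P||Q) ≠ D_KL(Q||P) in general.

D_KL(P||Q) = 0.0108 nats
D_KL(Q||P) = 0.0106 nats

No, they are not equal!

This asymmetry is why KL divergence is not a true distance metric.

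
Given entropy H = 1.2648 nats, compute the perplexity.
3.5424

Perplexity is e^H (or exp(H) for natural log).

H = 1.2648 nats
Perplexity = e^1.2648 = 3.5424

Interpretation: The model's uncertainty is equivalent to choosing uniformly among 3.5 options.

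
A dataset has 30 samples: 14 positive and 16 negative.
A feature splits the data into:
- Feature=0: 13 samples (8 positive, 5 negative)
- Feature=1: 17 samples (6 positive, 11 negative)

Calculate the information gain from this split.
0.0495 bits

Information Gain = H(Y) - H(Y|Feature)

Before split:
P(positive) = 14/30 = 0.4667
H(Y) = 0.9968 bits

After split:
Feature=0: H = 0.9612 bits (weight = 13/30)
Feature=1: H = 0.9367 bits (weight = 17/30)
H(Y|Feature) = (13/30)×0.9612 + (17/30)×0.9367 = 0.9473 bits

Information Gain = 0.9968 - 0.9473 = 0.0495 bits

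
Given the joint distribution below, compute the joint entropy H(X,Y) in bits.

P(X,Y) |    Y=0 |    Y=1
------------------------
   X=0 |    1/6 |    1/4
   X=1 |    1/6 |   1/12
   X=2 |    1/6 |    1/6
2.5221 bits

Joint entropy is H(X,Y) = -Σ_{x,y} p(x,y) log p(x,y).

Summing over all non-zero entries:
H(X,Y) = -[1/6·log_2(1/6) + 1/4·log_2(1/4) + 1/6·log_2(1/6) + 1/12·log_2(1/12) + 1/6·log_2(1/6) + 1/6·log_2(1/6)]
H(X,Y) = 2.5221 bits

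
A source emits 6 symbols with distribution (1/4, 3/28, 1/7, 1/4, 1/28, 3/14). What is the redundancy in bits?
0.1907 bits

Redundancy measures how far a source is from maximum entropy:
R = H_max - H(X)

Maximum entropy for 6 symbols: H_max = log_2(6) = 2.5850 bits
Actual entropy: H(X) = 2.3942 bits
Redundancy: R = 2.5850 - 2.3942 = 0.1907 bits

This redundancy represents potential for compression: the source could be compressed by 0.1907 bits per symbol.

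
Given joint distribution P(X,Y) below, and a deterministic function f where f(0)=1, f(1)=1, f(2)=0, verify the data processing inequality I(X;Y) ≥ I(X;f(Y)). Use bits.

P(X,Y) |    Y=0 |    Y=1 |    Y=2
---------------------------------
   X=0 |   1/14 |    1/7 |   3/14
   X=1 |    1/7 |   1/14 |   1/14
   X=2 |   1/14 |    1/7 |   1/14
I(X;Y) = 0.0949, I(X;f(Y)) = 0.0481, inequality holds: 0.0949 ≥ 0.0481

Data Processing Inequality: For any Markov chain X → Y → Z, we have I(X;Y) ≥ I(X;Z).

Here Z = f(Y) is a deterministic function of Y, forming X → Y → Z.

Original I(X;Y) = 0.0949 bits

After applying f:
P(X,Z) where Z=f(Y):
- P(X,Z=0) = P(X,Y=2)
- P(X,Z=1) = P(X,Y=0) + P(X,Y=1)

I(X;Z) = I(X;f(Y)) = 0.0481 bits

Verification: 0.0949 ≥ 0.0481 ✓

Information cannot be created by processing; the function f can only lose information about X.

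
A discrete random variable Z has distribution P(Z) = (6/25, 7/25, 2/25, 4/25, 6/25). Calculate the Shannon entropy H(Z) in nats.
1.5367 nats

Shannon entropy is H(X) = -Σ p(x) log p(x).

For P = (6/25, 7/25, 2/25, 4/25, 6/25):
H = -6/25 × log_e(6/25) -7/25 × log_e(7/25) -2/25 × log_e(2/25) -4/25 × log_e(4/25) -6/25 × log_e(6/25)
H = 1.5367 nats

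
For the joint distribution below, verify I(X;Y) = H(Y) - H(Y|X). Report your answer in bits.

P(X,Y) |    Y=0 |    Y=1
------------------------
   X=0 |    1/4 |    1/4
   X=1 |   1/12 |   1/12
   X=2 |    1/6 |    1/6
I(X;Y) = 0.0000 bits

Mutual information has multiple equivalent forms:
- I(X;Y) = H(X) - H(X|Y)
- I(X;Y) = H(Y) - H(Y|X)
- I(X;Y) = H(X) + H(Y) - H(X,Y)

Computing all quantities:
H(X) = 1.4591, H(Y) = 1.0000, H(X,Y) = 2.4591
H(X|Y) = 1.4591, H(Y|X) = 1.0000

Verification:
H(X) - H(X|Y) = 1.4591 - 1.4591 = 0.0000
H(Y) - H(Y|X) = 1.0000 - 1.0000 = 0.0000
H(X) + H(Y) - H(X,Y) = 1.4591 + 1.0000 - 2.4591 = 0.0000

All forms give I(X;Y) = 0.0000 bits. ✓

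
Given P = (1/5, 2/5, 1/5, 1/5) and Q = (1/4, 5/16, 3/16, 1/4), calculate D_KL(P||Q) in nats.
0.0224 nats

KL divergence: D_KL(P||Q) = Σ p(x) log(p(x)/q(x))

Computing term by term:
  x=0: 1/5 × log_e[(1/5)/(1/4)] = 1/5 × -0.2231 = -0.0446
  x=1: 2/5 × log_e[(2/5)/(5/16)] = 2/5 × 0.2469 = 0.0987
  x=2: 1/5 × log_e[(1/5)/(3/16)] = 1/5 × 0.0645 = 0.0129
  x=3: 1/5 × log_e[(1/5)/(1/4)] = 1/5 × -0.2231 = -0.0446

D_KL(P||Q) = 0.0224 nats

Note: KL divergence is always non-negative and equals 0 iff P = Q.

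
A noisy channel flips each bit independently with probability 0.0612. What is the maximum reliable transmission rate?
0.6678 bits

For a binary symmetric channel (BSC) with error probability p:
Capacity C = 1 - H(p) bits per symbol

where H(p) = -p log₂(p) - (1-p) log₂(1-p) is the binary entropy function.

H(0.0612) = 0.3322 bits
C = 1 - 0.3322 = 0.6678 bits per symbol

This means we can reliably transmit up to 0.6678 bits of information per channel use.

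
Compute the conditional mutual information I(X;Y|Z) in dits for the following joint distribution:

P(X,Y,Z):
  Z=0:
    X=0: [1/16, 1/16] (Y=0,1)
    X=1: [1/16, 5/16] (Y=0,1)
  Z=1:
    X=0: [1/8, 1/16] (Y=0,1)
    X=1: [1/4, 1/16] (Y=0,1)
0.0135 dits

Conditional mutual information: I(X;Y|Z) = H(X|Z) + H(Y|Z) - H(X,Y|Z)

H(Z) = 0.3010
H(X,Z) = 0.5668 → H(X|Z) = 0.2658
H(Y,Z) = 0.5452 → H(Y|Z) = 0.2442
H(X,Y,Z) = 0.7975 → H(X,Y|Z) = 0.4965

I(X;Y|Z) = 0.2658 + 0.2442 - 0.4965 = 0.0135 dits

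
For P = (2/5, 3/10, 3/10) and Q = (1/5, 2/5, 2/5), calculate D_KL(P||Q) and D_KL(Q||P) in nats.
D_KL(P||Q) = 0.1046, D_KL(Q||P) = 0.0915

KL divergence is not symmetric: D_KL(P||Q) ≠ D_KL(Q||P) in general.

D_KL(P||Q) = 0.1046 nats
D_KL(Q||P) = 0.0915 nats

No, they are not equal!

This asymmetry is why KL divergence is not a true distance metric.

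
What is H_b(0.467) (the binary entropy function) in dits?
0.3001 dits

The binary entropy function is:
H(p) = -p log(p) - (1-p) log(1-p)

H(0.467) = -0.467 × log_10(0.467) - 0.533 × log_10(0.533)
H(0.467) = 0.3001 dits

Note: Binary entropy is maximized at p=0.5 (H=1 bit) and minimized at p=0 or p=1 (H=0).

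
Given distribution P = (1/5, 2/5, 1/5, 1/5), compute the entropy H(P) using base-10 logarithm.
0.5786 dits

Shannon entropy is H(X) = -Σ p(x) log p(x).

For P = (1/5, 2/5, 1/5, 1/5):
H = -1/5 × log_10(1/5) -2/5 × log_10(2/5) -1/5 × log_10(1/5) -1/5 × log_10(1/5)
H = 0.5786 dits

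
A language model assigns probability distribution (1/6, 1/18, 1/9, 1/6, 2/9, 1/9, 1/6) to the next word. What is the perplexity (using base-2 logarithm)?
6.5467

Perplexity is 2^H (or exp(H) for natural log).

First, H = -Σ p log p = 2.7108 bits
Perplexity = 2^2.7108 = 6.5467

Interpretation: The model's uncertainty is equivalent to choosing uniformly among 6.5 options.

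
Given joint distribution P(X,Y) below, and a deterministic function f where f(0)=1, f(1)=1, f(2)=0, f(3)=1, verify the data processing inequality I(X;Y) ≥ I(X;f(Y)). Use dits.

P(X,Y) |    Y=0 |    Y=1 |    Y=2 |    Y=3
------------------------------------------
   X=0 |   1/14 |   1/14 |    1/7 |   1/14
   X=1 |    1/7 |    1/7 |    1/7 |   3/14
I(X;Y) = 0.0088, I(X;f(Y)) = 0.0075, inequality holds: 0.0088 ≥ 0.0075

Data Processing Inequality: For any Markov chain X → Y → Z, we have I(X;Y) ≥ I(X;Z).

Here Z = f(Y) is a deterministic function of Y, forming X → Y → Z.

Original I(X;Y) = 0.0088 dits

After applying f:
P(X,Z) where Z=f(Y):
- P(X,Z=0) = P(X,Y=2)
- P(X,Z=1) = P(X,Y=0) + P(X,Y=1) + P(X,Y=3)

I(X;Z) = I(X;f(Y)) = 0.0075 dits

Verification: 0.0088 ≥ 0.0075 ✓

Information cannot be created by processing; the function f can only lose information about X.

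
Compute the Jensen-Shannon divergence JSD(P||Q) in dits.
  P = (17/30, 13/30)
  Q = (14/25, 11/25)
0.0000 dits

Jensen-Shannon divergence is:
JSD(P||Q) = 0.5 × D_KL(P||M) + 0.5 × D_KL(Q||M)
where M = 0.5 × (P + Q) is the mixture distribution.

M = 0.5 × (17/30, 13/30) + 0.5 × (14/25, 11/25) = (0.563333, 0.436667)

D_KL(P||M) = 0.0000 dits
D_KL(Q||M) = 0.0000 dits

JSD(P||Q) = 0.5 × 0.0000 + 0.5 × 0.0000 = 0.0000 dits

Unlike KL divergence, JSD is symmetric and bounded: 0 ≤ JSD ≤ log(2).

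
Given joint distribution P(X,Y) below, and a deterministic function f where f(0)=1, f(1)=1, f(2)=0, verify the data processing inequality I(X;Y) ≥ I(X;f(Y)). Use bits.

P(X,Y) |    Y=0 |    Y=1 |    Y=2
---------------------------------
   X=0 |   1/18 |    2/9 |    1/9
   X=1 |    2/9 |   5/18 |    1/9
I(X;Y) = 0.0458, I(X;f(Y)) = 0.0105, inequality holds: 0.0458 ≥ 0.0105

Data Processing Inequality: For any Markov chain X → Y → Z, we have I(X;Y) ≥ I(X;Z).

Here Z = f(Y) is a deterministic function of Y, forming X → Y → Z.

Original I(X;Y) = 0.0458 bits

After applying f:
P(X,Z) where Z=f(Y):
- P(X,Z=0) = P(X,Y=2)
- P(X,Z=1) = P(X,Y=0) + P(X,Y=1)

I(X;Z) = I(X;f(Y)) = 0.0105 bits

Verification: 0.0458 ≥ 0.0105 ✓

Information cannot be created by processing; the function f can only lose information about X.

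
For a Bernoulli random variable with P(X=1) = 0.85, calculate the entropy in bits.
0.6098 bits

The binary entropy function is:
H(p) = -p log(p) - (1-p) log(1-p)

H(0.85) = -0.85 × log_2(0.85) - 0.15 × log_2(0.15)
H(0.85) = 0.6098 bits

Note: Binary entropy is maximized at p=0.5 (H=1 bit) and minimized at p=0 or p=1 (H=0).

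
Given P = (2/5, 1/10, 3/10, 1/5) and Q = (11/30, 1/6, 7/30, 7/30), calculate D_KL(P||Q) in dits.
0.0123 dits

KL divergence: D_KL(P||Q) = Σ p(x) log(p(x)/q(x))

Computing term by term:
  x=0: 2/5 × log_10[(2/5)/(11/30)] = 2/5 × 0.0378 = 0.0151
  x=1: 1/10 × log_10[(1/10)/(1/6)] = 1/10 × -0.2218 = -0.0222
  x=2: 3/10 × log_10[(3/10)/(7/30)] = 3/10 × 0.1091 = 0.0327
  x=3: 1/5 × log_10[(1/5)/(7/30)] = 1/5 × -0.0669 = -0.0134

D_KL(P||Q) = 0.0123 dits

Note: KL divergence is always non-negative and equals 0 iff P = Q.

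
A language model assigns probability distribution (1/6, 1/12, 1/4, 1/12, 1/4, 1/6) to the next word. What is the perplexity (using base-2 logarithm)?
5.4989

Perplexity is 2^H (or exp(H) for natural log).

First, H = -Σ p log p = 2.4591 bits
Perplexity = 2^2.4591 = 5.4989

Interpretation: The model's uncertainty is equivalent to choosing uniformly among 5.5 options.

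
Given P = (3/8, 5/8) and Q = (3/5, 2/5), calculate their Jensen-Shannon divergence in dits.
0.0111 dits

Jensen-Shannon divergence is:
JSD(P||Q) = 0.5 × D_KL(P||M) + 0.5 × D_KL(Q||M)
where M = 0.5 × (P + Q) is the mixture distribution.

M = 0.5 × (3/8, 5/8) + 0.5 × (3/5, 2/5) = (0.4875, 0.5125)

D_KL(P||M) = 0.0111 dits
D_KL(Q||M) = 0.0111 dits

JSD(P||Q) = 0.5 × 0.0111 + 0.5 × 0.0111 = 0.0111 dits

Unlike KL divergence, JSD is symmetric and bounded: 0 ≤ JSD ≤ log(2).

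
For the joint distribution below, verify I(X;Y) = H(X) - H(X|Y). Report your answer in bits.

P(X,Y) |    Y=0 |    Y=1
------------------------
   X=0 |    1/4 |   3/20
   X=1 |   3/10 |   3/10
I(X;Y) = 0.0110 bits

Mutual information has multiple equivalent forms:
- I(X;Y) = H(X) - H(X|Y)
- I(X;Y) = H(Y) - H(Y|X)
- I(X;Y) = H(X) + H(Y) - H(X,Y)

Computing all quantities:
H(X) = 0.9710, H(Y) = 0.9928, H(X,Y) = 1.9527
H(X|Y) = 0.9599, H(Y|X) = 0.9818

Verification:
H(X) - H(X|Y) = 0.9710 - 0.9599 = 0.0110
H(Y) - H(Y|X) = 0.9928 - 0.9818 = 0.0110
H(X) + H(Y) - H(X,Y) = 0.9710 + 0.9928 - 1.9527 = 0.0110

All forms give I(X;Y) = 0.0110 bits. ✓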